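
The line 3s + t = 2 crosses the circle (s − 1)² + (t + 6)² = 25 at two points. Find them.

(1, −1) and (4, −10)

Substitute t = −3s + 2:
10s² − 50s + 40 = 0  ⟹  s² − 5s + 4 = 0
s = 4 or s = 1, giving (4, −10) and (1, −1).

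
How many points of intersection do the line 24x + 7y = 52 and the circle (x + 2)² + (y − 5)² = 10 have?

2

Substituting the line into the circle gives 625x² − 620x − 5 = 0.
Δ = 384400 − (−12500) = 396900.
Two real roots: the line is a secant.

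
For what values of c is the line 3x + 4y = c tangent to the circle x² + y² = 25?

For a tangent, require d(centre, line) = r = 5.
|3·0 + 4·0 − c| / √25 = 5
|c| = 5·5, so c = 25 or c = −25.

c = −25 or c = 25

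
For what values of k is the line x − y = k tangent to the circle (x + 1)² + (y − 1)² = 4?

k = −2 ± 2√2

The line touches the circle iff its distance from (−1, 1) is 2:
|1·(−1) − 1·1 − k| / √2 = 2
|k − (−2)| = 2√2.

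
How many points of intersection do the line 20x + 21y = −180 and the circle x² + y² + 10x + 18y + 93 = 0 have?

d² = (20·(−5) + 21·(−9) − (−180))²/841 = 11881/841; r² = 13.
Since d² > r², the line lies outside the circle.

0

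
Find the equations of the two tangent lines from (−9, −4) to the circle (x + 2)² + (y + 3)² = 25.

Write the tangent as mx − y + (−4 − m·(−9)) = 0 and set its distance from the centre to 5:
(7m − (1))² = 25(m² + 1)
12m² − 7m − 12 = 0, so m = −3/4 or m = 4/3.
With m = −3/4: 3x + 4y = −43. With m = 4/3: 4x − 3y = −24.

3x + 4y = −43 and 4x − 3y = −24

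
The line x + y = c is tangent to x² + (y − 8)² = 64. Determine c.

c = 8 ± 8√2

The line touches the circle iff its distance from (0, 8) is 8:
|1·0 + 1·8 − c| / √2 = 8
|c − (8)| = 8√2.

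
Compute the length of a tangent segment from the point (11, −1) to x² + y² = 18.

Centre (0, 0), r² = 18. |PO|² = (11)² + (−1)² = 122.
By the tangent–radius right angle, tangent length = √(|PO|² − r²) = √104 = 2√26.

2√26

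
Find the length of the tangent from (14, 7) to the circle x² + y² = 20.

With centre O = (0, 0), |OP|² = 245 and r² = 20.
Power of the point: PT² = |PO|² − r² = 225, so PT = 15.

15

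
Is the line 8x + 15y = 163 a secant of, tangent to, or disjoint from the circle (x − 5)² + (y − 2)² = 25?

Centre (5, 2), r² = 25. Distance² from centre to line = (−93)²/289 = 8649/289.
Since d² > r², the line lies outside the circle.

disjoint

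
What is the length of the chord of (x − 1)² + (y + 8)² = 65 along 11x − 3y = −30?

√130

The distance from (1, −8) to the line is 65/√130, and r² = 65.
Half the chord is √(r² − d²) = √(65/2), so the full chord is √130.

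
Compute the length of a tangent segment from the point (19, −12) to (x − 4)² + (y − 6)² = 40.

√509

Centre (4, 6), r² = 40. |PO|² = (15)² + (−18)² = 549.
Power of the point: PT² = |PO|² − r² = 509, so PT = √509.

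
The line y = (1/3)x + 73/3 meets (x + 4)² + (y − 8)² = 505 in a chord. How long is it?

Centre (−4, 8), r² = 505. Perpendicular distance d from centre to line = |45| / √10 = 45/√10.
Half the chord is √(r² − d²) = √(605/2), so the full chord is 11√10.

11√10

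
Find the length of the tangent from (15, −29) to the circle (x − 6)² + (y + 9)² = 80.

√401

Centre (6, −9), r² = 80. |PO|² = (9)² + (−20)² = 481.
The tangent meets the radius at right angles, so tangent² = |PO|² − r² = 481 − 80 = 401.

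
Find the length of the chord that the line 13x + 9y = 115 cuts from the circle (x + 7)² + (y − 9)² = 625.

15√10

Express y = (115 − 13x)/9 and substitute into the circle:
250x² + 250x − 45500 = 0  ⟹  x² + x − 182 = 0
x = 13 or x = −14, giving (13, −6) and (−14, 33).
Chord length = distance between (13, −6) and (−14, 33) = √2250 = 15√10.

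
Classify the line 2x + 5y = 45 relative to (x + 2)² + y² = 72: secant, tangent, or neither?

neither

Substituting the line into the circle gives 29x² − 80x + 325 = 0.
Δ = 6400 − 37700 = −31300.
No real roots: the line does not meet the circle.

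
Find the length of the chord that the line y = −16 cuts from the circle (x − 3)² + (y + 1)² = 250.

10

Substitute y = −16:
x² − 6x − 16 = 0
x = 8 or x = −2, giving (8, −16) and (−2, −16).
Chord length = distance between (8, −16) and (−2, −16) = √100 = 10.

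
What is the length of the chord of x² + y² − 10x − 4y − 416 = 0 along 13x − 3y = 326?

√178

Centre (5, 2), r² = 445. Perpendicular distance d from centre to line = |−267| / √178 = 267/√178.
Half the chord is √(r² − d²) = √(89/2), so the full chord is √178.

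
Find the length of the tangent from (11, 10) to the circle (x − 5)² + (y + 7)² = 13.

Centre (5, −7), r² = 13. |PO|² = (6)² + (17)² = 325.
Power of the point: PT² = |PO|² − r² = 312, so PT = 2√78.

2√78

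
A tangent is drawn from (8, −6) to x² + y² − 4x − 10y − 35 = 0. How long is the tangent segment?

With centre O = (2, 5), |OP|² = 157 and r² = 64.
The tangent meets the radius at right angles, so tangent² = |PO|² − r² = 157 − 64 = 93.

√93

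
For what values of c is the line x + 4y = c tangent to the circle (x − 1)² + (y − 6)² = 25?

For a tangent, require d(centre, line) = r = 5.
|1·1 + 4·6 − c| / √17 = 5
|c − (25)| = 5√17.

c = 25 ± 5√17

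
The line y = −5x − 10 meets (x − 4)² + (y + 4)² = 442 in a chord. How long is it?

From the line, y = −5x − 10. Substituting:
26x² + 52x − 390 = 0  ⟹  x² + 2x − 15 = 0
x = 3 or x = −5, giving (3, −25) and (−5, 15).
|(3, −25) − (−5, 15)| = √((8)² + (−40)²) = 8√26.

8√26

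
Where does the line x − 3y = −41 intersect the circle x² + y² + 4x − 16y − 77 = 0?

Express y = (41 + x)/3 and substitute into the circle:
10x² + 70x − 980 = 0  ⟹  x² + 7x − 98 = 0
x = 7 or x = −14, giving (7, 16) and (−14, 9).

(−14, 9) and (7, 16)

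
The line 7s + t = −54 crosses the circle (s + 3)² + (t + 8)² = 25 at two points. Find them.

Express t = −7s − 54 and substitute into the circle:
50s² + 650s + 2100 = 0  ⟹  s² + 13s + 42 = 0
s = −6 or s = −7, giving (−6, −12) and (−7, −5).

(−7, −5) and (−6, −12)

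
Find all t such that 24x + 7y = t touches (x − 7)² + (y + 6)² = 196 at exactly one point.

For a tangent, require d(centre, line) = r = 14.
|24·7 + 7·(−6) − t| / √625 = 14
|t − (126)| = 14·25, so t = 476 or t = −224.

t = −224 or t = 476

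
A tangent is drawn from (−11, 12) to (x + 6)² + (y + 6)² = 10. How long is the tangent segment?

√339

The centre is (−6, −6) and r = √10. The square of the distance from P to the centre is 25 + 324 = 349.
The tangent meets the radius at right angles, so tangent² = |PO|² − r² = 349 − 10 = 339.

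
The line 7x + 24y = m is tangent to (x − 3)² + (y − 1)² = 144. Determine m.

m = −255 or m = 345

The line touches the circle iff its distance from (3, 1) is 12:
|7·3 + 24·1 − m| / √625 = 12
|m − (45)| = 12·25, so m = 345 or m = −255.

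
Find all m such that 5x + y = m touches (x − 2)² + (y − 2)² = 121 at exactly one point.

m = 12 ± 11√26

The line touches the circle iff its distance from (2, 2) is 11:
|5·2 + 1·2 − m| / √26 = 11
|m − (12)| = 11√26.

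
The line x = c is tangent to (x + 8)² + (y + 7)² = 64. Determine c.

The line touches the circle iff its distance from (−8, −7) is 8:
|1·(−8) + 0·(−7) − c| / √1 = 8
|c − (−8)| = 8, so c = 0 or c = −16.

c = −16 or c = 0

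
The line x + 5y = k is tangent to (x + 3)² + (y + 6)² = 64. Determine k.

Tangency holds when the distance from the centre (−3, −6) to the line equals the radius 8:
|1·(−3) + 5·(−6) − k| / √26 = 8
|k − (−33)| = 8√26.

k = −33 ± 8√26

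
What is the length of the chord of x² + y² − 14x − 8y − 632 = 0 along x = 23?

42

The line gives x = 23. Substituting into the circle:
y² − 8y − 425 = 0
y = 25 or y = −17, giving (23, 25) and (23, −17).
Chord length = distance between (23, 25) and (23, −17) = √1764 = 42.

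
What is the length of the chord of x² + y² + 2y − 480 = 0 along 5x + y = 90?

Express y = −5x + 90 and substitute into the circle:
26x² − 910x + 7800 = 0  ⟹  x² − 35x + 300 = 0
x = 20 or x = 15, giving (20, −10) and (15, 15).
|(20, −10) − (15, 15)| = √((5)² + (−25)²) = 5√26.

5√26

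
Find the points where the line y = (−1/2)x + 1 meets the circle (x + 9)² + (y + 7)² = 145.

Express y = (2 − x)/2 and substitute into the circle:
5x² + 40x = 0  ⟹  x² + 8x = 0
x = 0 or x = −8, giving (0, 1) and (−8, 5).

(−8, 5) and (0, 1)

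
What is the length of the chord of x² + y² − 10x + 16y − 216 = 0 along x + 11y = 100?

√122

Centre (5, −8), r² = 305. Perpendicular distance d from centre to line = |−183| / √122 = 183/√122.
Half the chord is √(r² − d²) = √(61/2), so the full chord is √122.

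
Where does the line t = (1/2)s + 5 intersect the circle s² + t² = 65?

(−8, 1) and (4, 7)

Express t = (10 + s)/2 and substitute into the circle:
5s² + 20s − 160 = 0  ⟹  s² + 4s − 32 = 0
s = 4 or s = −8, giving (4, 7) and (−8, 1).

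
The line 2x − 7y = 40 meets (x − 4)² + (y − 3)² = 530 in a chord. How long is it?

6√53

The distance from (4, 3) to the line is 53/√53, and r² = 530.
Chord = 2√(r² − d²) = 2·√(477) = 6√53.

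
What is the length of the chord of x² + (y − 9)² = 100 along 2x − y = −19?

The distance from (0, 9) to the line is 10/√5, and r² = 100.
Chord = 2√(r² − d²) = 2·√(80) = 8√5.

8√5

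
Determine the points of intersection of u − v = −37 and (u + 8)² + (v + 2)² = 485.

Substitute v = u + 37:
2u² + 94u + 1100 = 0  ⟹  u² + 47u + 550 = 0
u = −22 or u = −25, giving (−22, 15) and (−25, 12).

(−25, 12) and (−22, 15)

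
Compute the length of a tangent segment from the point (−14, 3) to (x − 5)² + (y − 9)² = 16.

With centre O = (5, 9), |OP|² = 397 and r² = 16.
The tangent meets the radius at right angles, so tangent² = |PO|² − r² = 397 − 16 = 381.

√381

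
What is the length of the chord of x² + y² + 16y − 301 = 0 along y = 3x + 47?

The distance from (0, −8) to the line is 55/√10, and r² = 365.
Chord = 2√(r² − d²) = 2·√(125/2) = 5√10.

5√10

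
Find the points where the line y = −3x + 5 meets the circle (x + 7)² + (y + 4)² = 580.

(−5, 20) and (9, −22)

Substitute y = −3x + 5:
10x² − 40x − 450 = 0  ⟹  x² − 4x − 45 = 0
x = 9 or x = −5, giving (9, −22) and (−5, 20).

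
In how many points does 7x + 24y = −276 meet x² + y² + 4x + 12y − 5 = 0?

2

Substituting the line into the circle gives 625x² + 4152x − 6192 = 0.
Discriminant = (4152)² − 4·625·(−6192) = 32719104 > 0.
Two real roots: the line is a secant.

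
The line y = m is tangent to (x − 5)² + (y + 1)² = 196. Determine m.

Tangency holds when the distance from the centre (5, −1) to the line equals the radius 14:
|0·5 + 1·(−1) − m| / √1 = 14
|m − (−1)| = 14, so m = 13 or m = −15.

m = −15 or m = 13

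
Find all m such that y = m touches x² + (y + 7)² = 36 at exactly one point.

Tangency holds when the distance from the centre (0, −7) to the line equals the radius 6:
|0·0 + 1·(−7) − m| / √1 = 6
|m − (−7)| = 6, so m = −1 or m = −13.

m = −13 or m = −1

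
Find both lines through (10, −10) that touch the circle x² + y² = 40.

Let a tangent through (10, −10) have slope m. Its distance from (0, 0) must equal 2√10:
(−10m − (10))² = 40(m² + 1)
3m² + 10m + 3 = 0, so m = −1/3 or m = −3.
With m = −1/3: x + 3y = −20. With m = −3: 3x + y = 20.

x + 3y = −20 and 3x + y = 20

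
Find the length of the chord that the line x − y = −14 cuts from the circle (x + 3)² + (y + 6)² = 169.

7√2

Substitute y = x + 14:
2x² + 46x + 240 = 0  ⟹  x² + 23x + 120 = 0
x = −8 or x = −15, giving (−8, 6) and (−15, −1).
Chord length = distance between (−8, 6) and (−15, −1) = √98 = 7√2.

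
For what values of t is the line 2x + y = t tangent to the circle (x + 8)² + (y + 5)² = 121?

t = −21 ± 11√5

The line touches the circle iff its distance from (−8, −5) is 11:
|2·(−8) + 1·(−5) − t| / √5 = 11
|t − (−21)| = 11√5.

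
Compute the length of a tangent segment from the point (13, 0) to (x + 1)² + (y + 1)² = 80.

The centre is (−1, −1) and r = 4√5. The square of the distance from P to the centre is 196 + 1 = 197.
Power of the point: PT² = |PO|² − r² = 117, so PT = 3√13.

3√13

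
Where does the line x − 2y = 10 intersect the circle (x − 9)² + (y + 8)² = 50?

Substitute y = (−10 + x)/2:
5x² − 60x + 160 = 0  ⟹  x² − 12x + 32 = 0
x = 8 or x = 4, giving (8, −1) and (4, −3).

(4, −3) and (8, −1)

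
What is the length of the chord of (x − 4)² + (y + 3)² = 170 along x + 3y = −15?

8√10

Centre (4, −3), r² = 170. Perpendicular distance d from centre to line = |10| / √10 = 10/√10.
Chord = 2√(r² − d²) = 2·√(160) = 8√10.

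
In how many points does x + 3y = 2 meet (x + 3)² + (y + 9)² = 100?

0

Substituting the line into the circle gives 10x² − 4x + 22 = 0.
Δ = 16 − 880 = −864.
No real roots: the line does not meet the circle.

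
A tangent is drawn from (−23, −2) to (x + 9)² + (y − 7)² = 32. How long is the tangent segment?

The centre is (−9, 7) and r = 4√2. The square of the distance from P to the centre is 196 + 81 = 277.
The tangent meets the radius at right angles, so tangent² = |PO|² − r² = 277 − 32 = 245.

7√5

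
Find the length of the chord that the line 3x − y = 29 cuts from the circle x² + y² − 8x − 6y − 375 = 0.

Centre (4, 3), r² = 400. Perpendicular distance d from centre to line = |−20| / √10 = 20/√10.
Chord = 2√(r² − d²) = 2·√(360) = 12√10.

12√10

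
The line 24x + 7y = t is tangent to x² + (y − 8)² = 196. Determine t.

For a tangent, require d(centre, line) = r = 14.
|24·0 + 7·8 − t| / √625 = 14
|t − (56)| = 14·25, so t = 406 or t = −294.

t = −294 or t = 406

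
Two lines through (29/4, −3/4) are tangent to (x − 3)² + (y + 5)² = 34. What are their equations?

Write the tangent as mx − y + (−3/4 − m·(29/4)) = 0 and set its distance from the centre to √34:
[m·(−17/4) − (−17/4)]² = 34(m² + 1)
15m² + 34m + 15 = 0, so m = −3/5 or m = −5/3.
Through (29/4, −3/4) these give 3x + 5y = 18 and 5x + 3y = 34.

3x + 5y = 18 and 5x + 3y = 34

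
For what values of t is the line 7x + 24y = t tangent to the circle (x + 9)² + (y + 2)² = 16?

t = −211 or t = −11

For a tangent, require d(centre, line) = r = 4.
|7·(−9) + 24·(−2) − t| / √625 = 4
|t − (−111)| = 4·25, so t = −11 or t = −211.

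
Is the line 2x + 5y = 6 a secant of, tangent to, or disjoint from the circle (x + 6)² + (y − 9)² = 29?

secant

Substituting the line into the circle gives 29x² + 456x + 1696 = 0.
Δ = 207936 − 196736 = 11200.
Two real roots: the line is a secant.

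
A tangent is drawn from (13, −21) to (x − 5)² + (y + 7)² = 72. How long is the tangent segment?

The centre is (5, −7) and r = 6√2. The square of the distance from P to the centre is 64 + 196 = 260.
By the tangent–radius right angle, tangent length = √(|PO|² − r²) = √188 = 2√47.

2√47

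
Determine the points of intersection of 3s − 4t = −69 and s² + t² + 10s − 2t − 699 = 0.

From the line, t = (69 + 3s)/4. Substituting:
25s² + 550s − 6975 = 0  ⟹  s² + 22s − 279 = 0
s = 9 or s = −31, giving (9, 24) and (−31, −6).

(−31, −6) and (9, 24)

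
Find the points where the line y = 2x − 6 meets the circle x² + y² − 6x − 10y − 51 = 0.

(1, −4) and (9, 12)

Express y = 2x − 6 and substitute into the circle:
5x² − 50x + 45 = 0  ⟹  x² − 10x + 9 = 0
x = 9 or x = 1, giving (9, 12) and (1, −4).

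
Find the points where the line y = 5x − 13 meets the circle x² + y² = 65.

(1, −8) and (4, 7)

From the line, y = 5x − 13. Substituting:
26x² − 130x + 104 = 0  ⟹  x² − 5x + 4 = 0
x = 4 or x = 1, giving (4, 7) and (1, −8).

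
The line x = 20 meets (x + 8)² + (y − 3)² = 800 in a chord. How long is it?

8

Centre (−8, 3), r² = 800. Perpendicular distance d from centre to line = |−28| / √1 = 28.
Chord = 2√(r² − d²) = 2·√(16) = 8.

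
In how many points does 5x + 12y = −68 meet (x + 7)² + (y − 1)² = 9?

Substituting the line into the circle gives 169x² + 2816x + 12160 = 0.
Δ = 7929856 − 8220160 = −290304.
No real roots: the line does not meet the circle.

0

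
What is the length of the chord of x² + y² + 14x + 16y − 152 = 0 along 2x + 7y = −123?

Centre (−7, −8), r² = 265. Perpendicular distance d from centre to line = |53| / √53 = 53/√53.
Chord = 2√(r² − d²) = 2·√(212) = 4√53.

4√53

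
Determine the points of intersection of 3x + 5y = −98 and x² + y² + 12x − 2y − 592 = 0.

From the line, y = (−98 − 3x)/5. Substituting:
34x² + 918x − 4216 = 0  ⟹  x² + 27x − 124 = 0
x = 4 or x = −31, giving (4, −22) and (−31, −1).

(−31, −1) and (4, −22)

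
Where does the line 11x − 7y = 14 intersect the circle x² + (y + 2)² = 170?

Express y = (−14 + 11x)/7 and substitute into the circle:
170x² − 8330 = 0  ⟹  x² − 49 = 0
x = 7 or x = −7, giving (7, 9) and (−7, −13).

(−7, −13) and (7, 9)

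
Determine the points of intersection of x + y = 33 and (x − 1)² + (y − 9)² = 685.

(−2, 35) and (27, 6)

Substitute y = −x + 33:
2x² − 50x − 108 = 0  ⟹  x² − 25x − 54 = 0
x = 27 or x = −2, giving (27, 6) and (−2, 35).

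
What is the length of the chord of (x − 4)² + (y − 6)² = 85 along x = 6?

The line gives x = 6. Substituting into the circle:
y² − 12y − 45 = 0
y = 15 or y = −3, giving (6, 15) and (6, −3).
|(6, 15) − (6, −3)| = √((0)² + (18)²) = 18.

18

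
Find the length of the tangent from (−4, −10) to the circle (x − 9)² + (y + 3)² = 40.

Centre (9, −3), r² = 40. |PO|² = (−13)² + (−7)² = 218.
By the tangent–radius right angle, tangent length = √(|PO|² − r²) = √178.

√178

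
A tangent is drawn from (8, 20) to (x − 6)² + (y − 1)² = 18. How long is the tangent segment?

√347

The centre is (6, 1) and r = 3√2. The square of the distance from P to the centre is 4 + 361 = 365.
Power of the point: PT² = |PO|² − r² = 347, so PT = √347.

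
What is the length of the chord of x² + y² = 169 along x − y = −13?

The distance from (0, 0) to the line is 13/√2, and r² = 169.
Chord = 2√(r² − d²) = 2·√(169/2) = 13√2.

13√2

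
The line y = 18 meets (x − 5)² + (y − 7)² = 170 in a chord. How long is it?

14

Express y = 18 and substitute into the circle:
x² − 10x − 24 = 0
x = 12 or x = −2, giving (12, 18) and (−2, 18).
Chord length = distance between (12, 18) and (−2, 18) = √196 = 14.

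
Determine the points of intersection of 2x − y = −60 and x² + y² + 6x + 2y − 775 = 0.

(−31, −2) and (−19, 22)

Express y = 2x + 60 and substitute into the circle:
5x² + 250x + 2945 = 0  ⟹  x² + 50x + 589 = 0
x = −19 or x = −31, giving (−19, 22) and (−31, −2).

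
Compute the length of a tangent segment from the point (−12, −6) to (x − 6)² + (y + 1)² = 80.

√269

With centre O = (6, −1), |OP|² = 349 and r² = 80.
By the tangent–radius right angle, tangent length = √(|PO|² − r²) = √269.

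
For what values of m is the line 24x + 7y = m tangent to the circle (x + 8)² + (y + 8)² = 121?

For a tangent, require d(centre, line) = r = 11.
|24·(−8) + 7·(−8) − m| / √625 = 11
|m − (−248)| = 11·25, so m = 27 or m = −523.

m = −523 or m = 27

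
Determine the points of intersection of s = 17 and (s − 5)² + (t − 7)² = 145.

(17, 6) and (17, 8)

The line gives s = 17. Substituting into the circle:
t² − 14t + 48 = 0
t = 8 or t = 6, giving (17, 8) and (17, 6).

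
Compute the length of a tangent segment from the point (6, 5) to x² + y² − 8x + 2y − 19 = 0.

2

The centre is (4, −1) and r = 6. The square of the distance from P to the centre is 4 + 36 = 40.
Power of the point: PT² = |PO|² − r² = 4, so PT = 2.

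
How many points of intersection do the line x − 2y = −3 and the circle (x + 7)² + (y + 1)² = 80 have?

2

d² = (1·(−7) − 2·(−1) − (−3))²/5 = 4/5; r² = 80.
Since d² < r², the line cuts the circle twice.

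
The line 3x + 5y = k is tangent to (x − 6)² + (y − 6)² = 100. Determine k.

k = 48 ± 10√34

For a tangent, require d(centre, line) = r = 10.
|3·6 + 5·6 − k| / √34 = 10
|k − (48)| = 10√34.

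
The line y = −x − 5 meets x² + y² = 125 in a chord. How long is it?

Substitute y = −x − 5:
2x² + 10x − 100 = 0  ⟹  x² + 5x − 50 = 0
x = 5 or x = −10, giving (5, −10) and (−10, 5).
|(5, −10) − (−10, 5)| = √((15)² + (−15)²) = 15√2.

15√2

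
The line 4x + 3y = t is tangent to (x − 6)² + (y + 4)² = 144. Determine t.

The line touches the circle iff its distance from (6, −4) is 12:
|4·6 + 3·(−4) − t| / √25 = 12
|t − (12)| = 12·5, so t = 72 or t = −48.

t = −48 or t = 72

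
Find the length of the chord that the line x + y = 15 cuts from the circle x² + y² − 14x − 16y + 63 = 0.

From the line, y = −x + 15. Substituting:
2x² − 28x + 48 = 0  ⟹  x² − 14x + 24 = 0
x = 12 or x = 2, giving (12, 3) and (2, 13).
Chord length = distance between (12, 3) and (2, 13) = √200 = 10√2.

10√2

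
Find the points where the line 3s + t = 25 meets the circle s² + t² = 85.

(6, 7) and (9, −2)

Substitute t = −3s + 25:
10s² − 150s + 540 = 0  ⟹  s² − 15s + 54 = 0
s = 9 or s = 6, giving (9, −2) and (6, 7).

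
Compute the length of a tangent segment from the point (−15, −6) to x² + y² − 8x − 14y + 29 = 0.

√494

With centre O = (4, 7), |OP|² = 530 and r² = 36.
Power of the point: PT² = |PO|² − r² = 494, so PT = √494.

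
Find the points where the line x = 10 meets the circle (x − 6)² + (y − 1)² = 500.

(10, −21) and (10, 23)

The line gives x = 10. Substituting into the circle:
y² − 2y − 483 = 0
y = 23 or y = −21, giving (10, 23) and (10, −21).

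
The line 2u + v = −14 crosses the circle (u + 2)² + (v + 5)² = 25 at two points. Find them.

Substitute v = −2u − 14:
5u² + 40u + 60 = 0  ⟹  u² + 8u + 12 = 0
u = −2 or u = −6, giving (−2, −10) and (−6, −2).

(−6, −2) and (−2, −10)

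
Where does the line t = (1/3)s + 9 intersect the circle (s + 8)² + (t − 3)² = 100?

(−18, 3) and (0, 9)

Substitute t = (27 + s)/3:
10s² + 180s = 0  ⟹  s² + 18s = 0
s = 0 or s = −18, giving (0, 9) and (−18, 3).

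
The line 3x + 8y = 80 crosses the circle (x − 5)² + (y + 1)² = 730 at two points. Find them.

From the line, y = (80 − 3x)/8. Substituting:
73x² − 1168x − 37376 = 0  ⟹  x² − 16x − 512 = 0
x = 32 or x = −16, giving (32, −2) and (−16, 16).

(−16, 16) and (32, −2)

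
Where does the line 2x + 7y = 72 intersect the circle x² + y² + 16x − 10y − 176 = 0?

(−20, 16) and (8, 8)

Substitute y = (72 − 2x)/7:
53x² + 636x − 8480 = 0  ⟹  x² + 12x − 160 = 0
x = 8 or x = −20, giving (8, 8) and (−20, 16).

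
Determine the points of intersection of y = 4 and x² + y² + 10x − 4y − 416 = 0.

Express y = 4 and substitute into the circle:
x² + 10x − 416 = 0
x = 16 or x = −26, giving (16, 4) and (−26, 4).

(−26, 4) and (16, 4)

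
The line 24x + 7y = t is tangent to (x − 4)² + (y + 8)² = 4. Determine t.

t = −10 or t = 90

Tangency holds when the distance from the centre (4, −8) to the line equals the radius 2:
|24·4 + 7·(−8) − t| / √625 = 2
|t − (40)| = 2·25, so t = 90 or t = −10.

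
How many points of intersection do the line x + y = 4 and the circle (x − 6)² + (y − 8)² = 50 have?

Substituting the line into the circle gives 2x² − 4x + 2 = 0.
Discriminant = (−4)² − 4·2·(2) = 0.
A repeated root: the line is tangent.

1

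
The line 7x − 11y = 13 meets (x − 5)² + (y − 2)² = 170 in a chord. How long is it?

Centre (5, 2), r² = 170. Perpendicular distance d from centre to line = |0| / √170 = 0/√170.
Chord = 2√(r² − d²) = 2·√(170) = 2√170.

2√170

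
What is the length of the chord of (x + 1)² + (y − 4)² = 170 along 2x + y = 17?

The distance from (−1, 4) to the line is 15/√5, and r² = 170.
Chord = 2√(r² − d²) = 2·√(125) = 10√5.

10√5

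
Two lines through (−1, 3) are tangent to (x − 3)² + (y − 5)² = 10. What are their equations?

Write the tangent as mx − y + (3 − m·(−1)) = 0 and set its distance from the centre to √10:
(4m − (2))² = 10(m² + 1)
3m² − 8m − 3 = 0, so m = 3 or m = −1/3.
With m = 3: 3x − y = −6. With m = −1/3: x + 3y = 8.

3x − y = −6 and x + 3y = 8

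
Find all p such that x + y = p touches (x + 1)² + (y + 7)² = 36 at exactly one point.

For a tangent, require d(centre, line) = r = 6.
|1·(−1) + 1·(−7) − p| / √2 = 6
|p − (−8)| = 6√2.

p = −8 ± 6√2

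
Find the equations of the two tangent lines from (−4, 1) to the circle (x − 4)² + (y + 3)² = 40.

x − 3y = −7 and 3x + y = −11

Let a tangent through (−4, 1) have slope m. Its distance from (4, −3) must equal 2√10:
[m·(8) − (−4)]² = 40(m² + 1)
3m² + 8m − 3 = 0, so m = 1/3 or m = −3.
With m = 1/3: x − 3y = −7. With m = −3: 3x + y = −11.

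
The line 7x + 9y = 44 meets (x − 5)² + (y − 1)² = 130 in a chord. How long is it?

2√130

Centre (5, 1), r² = 130. Perpendicular distance d from centre to line = |0| / √130 = 0/√130.
Half the chord is √(r² − d²) = √(130), so the full chord is 2√130.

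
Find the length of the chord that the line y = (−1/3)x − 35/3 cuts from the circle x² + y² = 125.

Express y = (−35 − x)/3 and substitute into the circle:
10x² + 70x + 100 = 0  ⟹  x² + 7x + 10 = 0
x = −2 or x = −5, giving (−2, −11) and (−5, −10).
Chord length = distance between (−2, −11) and (−5, −10) = √10 = √10.

√10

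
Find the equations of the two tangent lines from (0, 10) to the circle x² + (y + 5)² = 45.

A line y − (10) = m(x − (0)) is tangent when its distance from (0, −5) is 3√5:
[m·(0) − (−15)]² = 45(m² + 1)
m² − 4 = 0, so m = −2 or m = 2.
With m = −2: 2x + y = 10. With m = 2: 2x − y = −10.

2x + y = 10 and 2x − y = −10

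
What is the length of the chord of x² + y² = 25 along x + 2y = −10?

Centre (0, 0), r² = 25. Perpendicular distance d from centre to line = |10| / √5 = 10/√5.
Chord = 2√(r² − d²) = 2·√(5) = 2√5.

2√5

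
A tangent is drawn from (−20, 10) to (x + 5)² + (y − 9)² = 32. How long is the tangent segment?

Centre (−5, 9), r² = 32. |PO|² = (−15)² + (1)² = 226.
Power of the point: PT² = |PO|² − r² = 194, so PT = √194.

√194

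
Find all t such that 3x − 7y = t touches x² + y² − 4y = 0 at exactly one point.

Tangency holds when the distance from the centre (0, 2) to the line equals the radius 2:
|3·0 − 7·2 − t| / √58 = 2
|t − (−14)| = 2√58.

t = −14 ± 2√58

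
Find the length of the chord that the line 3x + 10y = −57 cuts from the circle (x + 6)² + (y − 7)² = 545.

Centre (−6, 7), r² = 545. Perpendicular distance d from centre to line = |109| / √109 = 109/√109.
Half the chord is √(r² − d²) = √(436), so the full chord is 4√109.

4√109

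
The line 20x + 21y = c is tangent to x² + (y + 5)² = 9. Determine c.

For a tangent, require d(centre, line) = r = 3.
|20·0 + 21·(−5) − c| / √841 = 3
|c − (−105)| = 3·29, so c = −18 or c = −192.

c = −192 or c = −18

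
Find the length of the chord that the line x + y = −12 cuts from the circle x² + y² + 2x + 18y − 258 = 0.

26√2

The distance from (−1, −9) to the line is 2/√2, and r² = 340.
Half the chord is √(r² − d²) = √(338), so the full chord is 26√2.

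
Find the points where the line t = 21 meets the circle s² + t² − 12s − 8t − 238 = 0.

(5, 21) and (7, 21)

From the line, t = 21. Substituting:
s² − 12s + 35 = 0
s = 7 or s = 5, giving (7, 21) and (5, 21).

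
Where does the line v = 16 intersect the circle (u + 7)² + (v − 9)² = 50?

(−8, 16) and (−6, 16)

Express v = 16 and substitute into the circle:
u² + 14u + 48 = 0
u = −6 or u = −8, giving (−6, 16) and (−8, 16).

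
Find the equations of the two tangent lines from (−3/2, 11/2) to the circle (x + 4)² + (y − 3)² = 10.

3x + y = 1 and x + 3y = 15

Let a tangent through (−3/2, 11/2) have slope m. Its distance from (−4, 3) must equal √10:
[m·(−5/2) − (−5/2)]² = 10(m² + 1)
3m² + 10m + 3 = 0, so m = −3 or m = −1/3.
With m = −3: 3x + y = 1. With m = −1/3: x + 3y = 15.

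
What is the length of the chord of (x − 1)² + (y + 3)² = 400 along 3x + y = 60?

Centre (1, −3), r² = 400. Perpendicular distance d from centre to line = |−60| / √10 = 60/√10.
Chord = 2√(r² − d²) = 2·√(40) = 4√10.

4√10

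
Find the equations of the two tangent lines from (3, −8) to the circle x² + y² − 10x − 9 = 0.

Let a tangent through (3, −8) have slope m. Its distance from (5, 0) must equal √34:
(2m − (8))² = 34(m² + 1)
15m² + 16m − 15 = 0, so m = 3/5 or m = −5/3.
Through (3, −8) these give 3x − 5y = 49 and 5x + 3y = −9.

3x − 5y = 49 and 5x + 3y = −9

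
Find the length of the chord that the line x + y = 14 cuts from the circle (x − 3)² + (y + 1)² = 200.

16√2

Centre (3, −1), r² = 200. Perpendicular distance d from centre to line = |−12| / √2 = 12/√2.
Half the chord is √(r² − d²) = √(128), so the full chord is 16√2.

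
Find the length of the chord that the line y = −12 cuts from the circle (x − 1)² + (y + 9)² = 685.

Centre (1, −9), r² = 685. Perpendicular distance d from centre to line = |3| / √1 = 3.
Half the chord is √(r² − d²) = √(676), so the full chord is 52.

52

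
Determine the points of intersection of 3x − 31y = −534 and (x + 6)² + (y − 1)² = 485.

Substitute y = (534 + 3x)/31:
970x² + 14550x − 178480 = 0  ⟹  x² + 15x − 184 = 0
x = 8 or x = −23, giving (8, 18) and (−23, 15).

(−23, 15) and (8, 18)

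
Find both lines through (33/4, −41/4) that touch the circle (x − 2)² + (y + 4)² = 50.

7x − y = 68 and x − 7y = 80

Let a tangent through (33/4, −41/4) have slope m. Its distance from (2, −4) must equal 5√2:
[m·(−25/4) − (25/4)]² = 50(m² + 1)
7m² − 50m + 7 = 0, so m = 7 or m = 1/7.
Through (33/4, −41/4) these give 7x − y = 68 and x − 7y = 80.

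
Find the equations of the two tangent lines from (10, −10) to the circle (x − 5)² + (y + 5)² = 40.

3x − y = 40 and x − 3y = 40

A line y − (−10) = m(x − (10)) is tangent when its distance from (5, −5) is 2√10:
(−5m − (5))² = 40(m² + 1)
3m² − 10m + 3 = 0, so m = 3 or m = 1/3.
With m = 3: 3x − y = 40. With m = 1/3: x − 3y = 40.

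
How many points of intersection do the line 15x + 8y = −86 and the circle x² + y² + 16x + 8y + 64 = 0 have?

2

Centre (−8, −4), r² = 16. Distance² from centre to line = (−66)²/289 = 4356/289.
Since d² < r², the line cuts the circle twice.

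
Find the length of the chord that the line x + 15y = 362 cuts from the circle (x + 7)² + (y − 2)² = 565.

√226

Substitute y = (362 − x)/15:
226x² + 2486x − 5876 = 0  ⟹  x² + 11x − 26 = 0
x = 2 or x = −13, giving (2, 24) and (−13, 25).
Chord length = distance between (2, 24) and (−13, 25) = √226 = √226.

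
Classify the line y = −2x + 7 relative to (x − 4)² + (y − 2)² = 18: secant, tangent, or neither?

Substituting the line into the circle gives 5x² − 28x + 23 = 0.
Discriminant = (−28)² − 4·5·(23) = 324 > 0.
Two real roots: the line is a secant.

secant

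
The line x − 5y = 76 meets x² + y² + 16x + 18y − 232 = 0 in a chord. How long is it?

The distance from (−8, −9) to the line is 39/√26, and r² = 377.
Chord = 2√(r² − d²) = 2·√(637/2) = 7√26.

7√26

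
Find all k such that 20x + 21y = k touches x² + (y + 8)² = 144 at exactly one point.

The line touches the circle iff its distance from (0, −8) is 12:
|20·0 + 21·(−8) − k| / √841 = 12
|k − (−168)| = 12·29, so k = 180 or k = −516.

k = −516 or k = 180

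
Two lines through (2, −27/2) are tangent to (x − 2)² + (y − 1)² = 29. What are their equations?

A line y − (−27/2) = m(x − (2)) is tangent when its distance from (2, 1) is √29:
[m·(0) − (29/2)]² = 29(m² + 1)
4m² − 25 = 0, so m = 5/2 or m = −5/2.
Through (2, −27/2) these give 5x − 2y = 37 and 5x + 2y = −17.

5x − 2y = 37 and 5x + 2y = −17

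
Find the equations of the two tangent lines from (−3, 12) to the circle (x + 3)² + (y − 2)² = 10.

3x − y = −21 and 3x + y = 3

A line y − (12) = m(x − (−3)) is tangent when its distance from (−3, 2) is √10:
(0m − (−10))² = 10(m² + 1)
m² − 9 = 0, so m = 3 or m = −3.
Through (−3, 12) these give 3x − y = −21 and 3x + y = 3.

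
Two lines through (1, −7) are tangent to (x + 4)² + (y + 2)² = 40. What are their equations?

x − 3y = 22 and 3x − y = 10

A line y − (−7) = m(x − (1)) is tangent when its distance from (−4, −2) is 2√10:
(−5m − (5))² = 40(m² + 1)
3m² − 10m + 3 = 0, so m = 1/3 or m = 3.
With m = 1/3: x − 3y = 22. With m = 3: 3x − y = 10.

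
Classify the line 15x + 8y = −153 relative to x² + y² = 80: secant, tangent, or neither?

Substituting the line into the circle gives 289x² + 4590x + 18289 = 0.
Discriminant = (4590)² − 4·289·(18289) = −73984 < 0.
No real roots: the line does not meet the circle.

neither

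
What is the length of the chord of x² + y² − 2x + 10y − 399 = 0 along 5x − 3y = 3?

Centre (1, −5), r² = 425. Perpendicular distance d from centre to line = |17| / √34 = 17/√34.
Chord = 2√(r² − d²) = 2·√(833/2) = 7√34.

7√34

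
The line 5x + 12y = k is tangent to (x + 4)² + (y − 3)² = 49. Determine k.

For a tangent, require d(centre, line) = r = 7.
|5·(−4) + 12·3 − k| / √169 = 7
|k − (16)| = 7·13, so k = 107 or k = −75.

k = −75 or k = 107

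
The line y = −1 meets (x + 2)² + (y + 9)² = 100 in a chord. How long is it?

12

Express y = −1 and substitute into the circle:
x² + 4x − 32 = 0
x = 4 or x = −8, giving (4, −1) and (−8, −1).
|(4, −1) − (−8, −1)| = √((12)² + (0)²) = 12.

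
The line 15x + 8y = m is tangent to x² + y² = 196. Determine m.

m = −238 or m = 238

For a tangent, require d(centre, line) = r = 14.
|15·0 + 8·0 − m| / √289 = 14
|m| = 14·17, so m = 238 or m = −238.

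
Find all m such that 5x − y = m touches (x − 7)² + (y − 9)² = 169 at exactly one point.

The line touches the circle iff its distance from (7, 9) is 13:
|5·7 − 1·9 − m| / √26 = 13
|m − (26)| = 13√26.

m = 26 ± 13√26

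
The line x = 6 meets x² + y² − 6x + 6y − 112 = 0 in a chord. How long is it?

The line gives x = 6. Substituting into the circle:
y² + 6y − 112 = 0
y = 8 or y = −14, giving (6, 8) and (6, −14).
Chord length = distance between (6, 8) and (6, −14) = √484 = 22.

22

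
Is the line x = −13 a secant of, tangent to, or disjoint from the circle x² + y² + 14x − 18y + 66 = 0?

secant

d² = (1·(−7) + 0·9 − (−13))² = 36; r² = 64.
Since d² < r², the line cuts the circle twice.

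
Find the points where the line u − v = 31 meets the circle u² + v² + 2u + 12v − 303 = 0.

(11, −20) and (13, −18)

From the line, v = u − 31. Substituting:
2u² − 48u + 286 = 0  ⟹  u² − 24u + 143 = 0
u = 13 or u = 11, giving (13, −18) and (11, −20).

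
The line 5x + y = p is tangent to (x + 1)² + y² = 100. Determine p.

p = −5 ± 10√26

For a tangent, require d(centre, line) = r = 10.
|5·(−1) + 1·0 − p| / √26 = 10
|p − (−5)| = 10√26.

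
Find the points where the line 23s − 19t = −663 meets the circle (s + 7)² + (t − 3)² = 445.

From the line, t = (663 + 23s)/19. Substituting:
890s² + 32930s + 224280 = 0  ⟹  s² + 37s + 252 = 0
s = −9 or s = −28, giving (−9, 24) and (−28, 1).

(−28, 1) and (−9, 24)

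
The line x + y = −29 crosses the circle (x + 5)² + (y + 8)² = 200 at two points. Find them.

Substitute y = −x − 29:
2x² + 52x + 266 = 0  ⟹  x² + 26x + 133 = 0
x = −7 or x = −19, giving (−7, −22) and (−19, −10).

(−19, −10) and (−7, −22)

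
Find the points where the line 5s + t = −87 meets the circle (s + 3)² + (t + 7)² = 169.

Express t = −5s − 87 and substitute into the circle:
26s² + 806s + 6240 = 0  ⟹  s² + 31s + 240 = 0
s = −15 or s = −16, giving (−15, −12) and (−16, −7).

(−16, −7) and (−15, −12)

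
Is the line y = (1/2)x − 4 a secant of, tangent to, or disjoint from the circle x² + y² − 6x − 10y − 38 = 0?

secant

Substituting the line into the circle gives 5x² − 60x + 72 = 0.
Discriminant = (−60)² − 4·5·(72) = 2160 > 0.
Two real roots: the line is a secant.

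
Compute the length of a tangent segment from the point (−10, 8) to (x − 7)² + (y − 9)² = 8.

√282

Centre (7, 9), r² = 8. |PO|² = (−17)² + (−1)² = 290.
The tangent meets the radius at right angles, so tangent² = |PO|² − r² = 290 − 8 = 282.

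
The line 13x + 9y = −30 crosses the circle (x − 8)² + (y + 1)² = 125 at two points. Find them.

(−3, 1) and (6, −12)

From the line, y = (−30 − 13x)/9. Substituting:
250x² − 750x − 4500 = 0  ⟹  x² − 3x − 18 = 0
x = 6 or x = −3, giving (6, −12) and (−3, 1).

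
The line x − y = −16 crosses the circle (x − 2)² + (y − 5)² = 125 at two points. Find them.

(−9, 7) and (0, 16)

Substitute y = x + 16:
2x² + 18x = 0  ⟹  x² + 9x = 0
x = 0 or x = −9, giving (0, 16) and (−9, 7).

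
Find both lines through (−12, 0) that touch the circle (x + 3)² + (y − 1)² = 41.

Write the tangent as mx − y + (0 − m·(−12)) = 0 and set its distance from the centre to √41:
[m·(9) − (1)]² = 41(m² + 1)
20m² − 9m − 20 = 0, so m = −4/5 or m = 5/4.
Through (−12, 0) these give 4x + 5y = −48 and 5x − 4y = −60.

4x + 5y = −48 and 5x − 4y = −60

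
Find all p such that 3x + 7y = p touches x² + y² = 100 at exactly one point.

For a tangent, require d(centre, line) = r = 10.
|3·0 + 7·0 − p| / √58 = 10
|p| = 10√58.

p = ±10√58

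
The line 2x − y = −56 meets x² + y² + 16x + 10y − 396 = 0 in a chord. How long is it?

8√5

From the line, y = 2x + 56. Substituting:
5x² + 260x + 3300 = 0  ⟹  x² + 52x + 660 = 0
x = −22 or x = −30, giving (−22, 12) and (−30, −4).
Chord length = distance between (−22, 12) and (−30, −4) = √320 = 8√5.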